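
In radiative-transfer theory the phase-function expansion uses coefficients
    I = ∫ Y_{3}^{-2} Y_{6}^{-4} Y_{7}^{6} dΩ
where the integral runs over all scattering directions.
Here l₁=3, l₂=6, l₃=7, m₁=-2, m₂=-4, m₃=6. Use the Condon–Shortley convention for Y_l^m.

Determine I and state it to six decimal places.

0.183421

Checks pass: Σm=0; 16 even; l₃=7∈[3,9].
(2·3+1)(2·6+1)(2·7+1) = 1365
Δ: 2! 4! 10! / 17! → 1/2042040
sum: t=0:+1/207360 t=1:−1/57600 t=2:+1/207360 = -1/129600
3j²(3 6 7; 0 0 0) = Δ·Π!·Σ² = 168/12155  (sign +1)
sum: t=1:−1/8709120 t=2:+1/43545600 = -1/10886400
3j²(3 6 7; -2 -4 6) = Δ·Π!·Σ² = 8/357  (sign +1)
combine: 4πI² = 1365·168/12155·8/357 = 1344/3179
take √, sign +1: I = 0.18342116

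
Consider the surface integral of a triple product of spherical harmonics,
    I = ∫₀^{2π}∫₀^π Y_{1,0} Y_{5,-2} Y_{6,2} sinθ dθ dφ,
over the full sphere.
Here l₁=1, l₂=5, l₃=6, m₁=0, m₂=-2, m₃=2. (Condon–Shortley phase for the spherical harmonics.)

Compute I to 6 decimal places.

Checks pass: Σm=0; 12 even; l₃=6∈[4,6].
(2·1+1)(2·5+1)(2·6+1) = 429
Δ: 0! 2! 10! / 13! → 1/858
sum: t=0:+1/14400 = 1/14400
3j²(1 5 6; 0 0 0) = Δ·Π!·Σ² = 6/143  (sign +1)
sum: t=0:+1/30240 = 1/30240
3j²(1 5 6; 0 -2 2) = Δ·Π!·Σ² = 16/429  (sign +1)
combine: 4πI² = 429·6/143·16/429 = 96/143
take √, sign +1: I = 0.23113338

0.231133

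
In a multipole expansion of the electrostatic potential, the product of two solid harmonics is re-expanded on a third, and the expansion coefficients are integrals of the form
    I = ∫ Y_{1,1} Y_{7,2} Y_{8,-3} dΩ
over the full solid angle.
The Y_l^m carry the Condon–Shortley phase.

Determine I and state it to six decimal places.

Checks pass: Σm=0; 16 even; l₃=8∈[6,8].
(2·1+1)(2·7+1)(2·8+1) = 765
Δ: 0! 2! 14! / 17! → 1/2040
sum: t=0:+1/25401600 = 1/25401600
3j²(1 7 8; 0 0 0) = Δ·Π!·Σ² = 8/255  (sign +1)
sum: t=0:+1/87091200 = 1/87091200
3j²(1 7 8; 1 2 -3) = Δ·Π!·Σ² = 11/408  (sign -1)
combine: 4πI² = 765·8/255·11/408 = 11/17
take √, sign -1: I = -0.22691696

-0.226917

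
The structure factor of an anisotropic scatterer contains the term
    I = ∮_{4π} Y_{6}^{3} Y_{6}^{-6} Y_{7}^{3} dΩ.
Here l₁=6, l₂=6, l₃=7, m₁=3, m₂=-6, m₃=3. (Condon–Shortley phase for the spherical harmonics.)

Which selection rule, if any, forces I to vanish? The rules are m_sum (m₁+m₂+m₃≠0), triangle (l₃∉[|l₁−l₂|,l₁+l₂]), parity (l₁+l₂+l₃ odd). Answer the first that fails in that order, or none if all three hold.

parity

azimuthal sum: 3 − 6 + 3 = 0  ✓
0 ≤ 7 ≤ 12 (triangle on l)  ✓
L = 6 + 6 + 7 = 19 (odd)  ✗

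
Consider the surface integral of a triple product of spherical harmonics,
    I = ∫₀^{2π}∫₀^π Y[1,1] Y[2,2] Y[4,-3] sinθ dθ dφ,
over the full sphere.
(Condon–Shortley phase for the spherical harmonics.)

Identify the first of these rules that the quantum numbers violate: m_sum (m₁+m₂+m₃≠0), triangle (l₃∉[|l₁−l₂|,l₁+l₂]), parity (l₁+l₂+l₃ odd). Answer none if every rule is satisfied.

triangle

Σmᵢ = 0  ✓
l₃∈[|l₁−l₂|,l₁+l₂]=[1,3], have l₃=4  ✗
Σlᵢ = 7 ⇒ odd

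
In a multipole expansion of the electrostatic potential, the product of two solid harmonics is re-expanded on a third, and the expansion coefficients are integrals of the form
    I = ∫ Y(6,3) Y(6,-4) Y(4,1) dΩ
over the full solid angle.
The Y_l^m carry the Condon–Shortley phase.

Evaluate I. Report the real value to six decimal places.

Checks pass: Σm=0; 16 even; l₃=4∈[0,12].
(2·6+1)(2·6+1)(2·4+1) = 1521
Δ: 8! 4! 4! / 17! → 1/15315300
sum: t=2:+1/829440 t=3:−1/25920 t=4:+1/9216 t=5:−1/25920 t=6:+1/829440 = 7/207360
3j²(6 6 4; 0 0 0) = Δ·Π!·Σ² = 28/2431  (sign +1)
sum: t=0:+1/967680 t=1:−1/120960 t=2:+1/207360 = -1/414720
3j²(6 6 4; 3 -4 1) = Δ·Π!·Σ² = 21/4862  (sign +1)
combine: 4πI² = 1521·28/2431·21/4862 = 2646/34969
take √, sign +1: I = 0.07759762

0.077598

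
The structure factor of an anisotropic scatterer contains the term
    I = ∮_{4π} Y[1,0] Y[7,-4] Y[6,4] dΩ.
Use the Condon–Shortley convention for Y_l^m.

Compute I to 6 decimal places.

m-sum 0 ✓  L=14 even ✓  6≤6≤8 ✓
Π(2lᵢ+1) = 3×15×13 = 585
triangle coeff Δ(1,7,6) = 1/1365
Σ_t [1,1]: t=1:−1/518400 = -1/518400
(3j)²=7/195 [(1 7 6; 0 0 0)], sign=-1
Σ_t [1,1]: t=1:−1/7257600 = -1/7257600
(3j)²=11/455 [(1 7 6; 0 -4 4)], sign=-1
⇒ 4πI² = 33/65
I = (+1)√(33/65/(4π)) = 0.20099968

0.201000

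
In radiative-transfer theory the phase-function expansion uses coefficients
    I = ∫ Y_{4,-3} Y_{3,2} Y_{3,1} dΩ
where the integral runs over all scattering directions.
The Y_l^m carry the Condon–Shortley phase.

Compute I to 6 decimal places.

Checks pass: Σm=0; 10 even; l₃=3∈[1,7].
(2·4+1)(2·3+1)(2·3+1) = 441
Δ: 4! 4! 2! / 11! → 1/34650
sum: t=1:−1/72 t=2:+1/16 t=3:−1/72 = 5/144
3j²(4 3 3; 0 0 0) = Δ·Π!·Σ² = 2/77  (sign -1)
sum: t=3:−1/288 t=4:+1/144 = 1/288
3j²(4 3 3; -3 2 1) = Δ·Π!·Σ² = 1/99  (sign +1)
combine: 4πI² = 441·2/77·1/99 = 14/121
take √, sign -1: I = -0.09595473

-0.095955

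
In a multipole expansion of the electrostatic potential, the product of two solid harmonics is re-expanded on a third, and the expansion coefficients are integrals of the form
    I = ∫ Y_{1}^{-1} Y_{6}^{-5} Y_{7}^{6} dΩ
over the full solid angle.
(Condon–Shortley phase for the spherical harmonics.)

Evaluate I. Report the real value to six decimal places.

0.309019

Rules hold: Σm=0, L=14 even, 5≤7≤7.
N = 3·13·15 = 585
Δ = 0!·2!·12!/15! = 1/1365
Racah Σ t=0..0: t=0:+1/518400 = 1/518400
⇒ 3j(1 6 7; 0 0 0)² = 7/195, sgn -1
Racah Σ t=0..0: t=0:+1/79833600 = 1/79833600
⇒ 3j(1 6 7; -1 -5 6)² = 2/35, sgn -1
4πI² = N·(3j₀)²·(3jₘ)² = 6/5
I = +1·√(1.2/4π) = 0.30901936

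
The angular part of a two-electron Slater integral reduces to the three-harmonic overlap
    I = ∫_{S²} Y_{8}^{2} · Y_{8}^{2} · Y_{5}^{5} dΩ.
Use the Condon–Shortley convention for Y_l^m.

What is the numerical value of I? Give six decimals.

Σmᵢ = 9 ≠ 0, so the φ-integral vanishes; I = 0

0.000000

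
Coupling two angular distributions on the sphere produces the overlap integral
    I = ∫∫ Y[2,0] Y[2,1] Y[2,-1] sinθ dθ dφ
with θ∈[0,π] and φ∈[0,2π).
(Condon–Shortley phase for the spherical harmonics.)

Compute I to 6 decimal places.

Checks pass: Σm=0; 6 even; l₃=2∈[0,4].
(2·2+1)(2·2+1)(2·2+1) = 125
Δ: 2! 2! 2! / 7! → 1/630
sum: t=0:+1/8 t=1:−1/1 t=2:+1/8 = -3/4
3j²(2 2 2; 0 0 0) = Δ·Π!·Σ² = 2/35  (sign -1)
sum: t=1:−1/2 t=2:+1/4 = -1/4
3j²(2 2 2; 0 1 -1) = Δ·Π!·Σ² = 1/70  (sign +1)
combine: 4πI² = 125·2/35·1/70 = 5/49
take √, sign -1: I = -0.09011188

-0.090112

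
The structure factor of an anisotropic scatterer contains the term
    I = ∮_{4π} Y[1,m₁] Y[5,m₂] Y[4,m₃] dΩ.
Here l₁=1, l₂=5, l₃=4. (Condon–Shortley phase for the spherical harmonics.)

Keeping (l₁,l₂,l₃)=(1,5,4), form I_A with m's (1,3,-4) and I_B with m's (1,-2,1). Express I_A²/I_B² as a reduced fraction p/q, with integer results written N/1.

1/21

l's match ⇒ only the (l;m) 3-j factors differ between A and B.
A: triangle coeff Δ(1,5,4) = 1/495; Σ_t [0,0]: t=0:+1/80640 = 1/80640; (3j)²=1/495 [(1 5 4; 1 3 -4)], sign=+1
B: triangle coeff Δ(1,5,4) = 1/495; Σ_t [0,0]: t=0:+1/1440 = 1/1440; (3j)²=7/165 [(1 5 4; 1 -2 1)], sign=-1
I_A²/I_B² = (1/495)/(7/165) = 1/21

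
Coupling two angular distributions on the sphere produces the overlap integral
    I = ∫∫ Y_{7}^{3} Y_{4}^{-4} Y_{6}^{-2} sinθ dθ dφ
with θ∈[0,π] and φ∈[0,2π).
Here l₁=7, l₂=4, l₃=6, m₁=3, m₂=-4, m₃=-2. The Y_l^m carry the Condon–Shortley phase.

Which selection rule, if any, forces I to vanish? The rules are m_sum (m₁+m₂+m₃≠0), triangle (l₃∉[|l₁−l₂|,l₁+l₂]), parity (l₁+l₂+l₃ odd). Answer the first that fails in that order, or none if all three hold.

m₁+m₂+m₃ = 3 − 4 − 2 = -3  ✗
triangle: |7−4|=3 ≤ l₃=6 ≤ 7+4=11
parity: l₁+l₂+l₃ = 17 is odd

m_sum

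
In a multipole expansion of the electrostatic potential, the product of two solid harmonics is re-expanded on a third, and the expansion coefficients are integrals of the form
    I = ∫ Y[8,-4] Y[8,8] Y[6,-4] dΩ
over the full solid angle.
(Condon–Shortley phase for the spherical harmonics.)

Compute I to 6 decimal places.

Checks pass: Σm=0; 22 even; l₃=6∈[0,16].
(2·8+1)(2·8+1)(2·6+1) = 3757
Δ: 10! 6! 6! / 23! → 1/13742520792
sum: t=2:+1/41803776000 t=3:−1/435456000 t=4:+1/39813120 t=5:−1/18662400 t=6:+1/39813120 t=7:−1/435456000 t=8:+1/41803776000 = -11/1393459200
3j²(8 8 6; 0 0 0) = Δ·Π!·Σ² = 600/96577  (sign -1)
sum: t=10:+1/125411328000 = 1/125411328000
3j²(8 8 6; -4 8 -4) = Δ·Π!·Σ² = 60/7429  (sign +1)
combine: 4πI² = 3757·600/96577·60/7429 = 36000/190969
take √, sign -1: I = -0.12247992

-0.122480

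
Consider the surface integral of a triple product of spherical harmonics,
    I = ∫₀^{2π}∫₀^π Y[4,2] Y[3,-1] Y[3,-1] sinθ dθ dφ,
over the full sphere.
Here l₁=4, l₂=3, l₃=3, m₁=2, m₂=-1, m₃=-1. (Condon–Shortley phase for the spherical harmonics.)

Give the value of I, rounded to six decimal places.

Rules hold: Σm=0, L=10 even, 1≤3≤7.
N = 9·7·7 = 441
Δ = 4!·4!·2!/11! = 1/34650
Racah Σ t=1..3: t=1:−1/72 t=2:+1/16 t=3:−1/72 = 5/144
⇒ 3j(4 3 3; 0 0 0)² = 2/77, sgn -1
Racah Σ t=0..2: t=0:+1/192 t=1:−1/36 t=2:+1/192 = -5/288
⇒ 3j(4 3 3; 2 -1 -1)² = 20/693, sgn -1
4πI² = N·(3j₀)²·(3jₘ)² = 40/121
I = +1·√(0.330579/4π) = 0.16219310

0.162193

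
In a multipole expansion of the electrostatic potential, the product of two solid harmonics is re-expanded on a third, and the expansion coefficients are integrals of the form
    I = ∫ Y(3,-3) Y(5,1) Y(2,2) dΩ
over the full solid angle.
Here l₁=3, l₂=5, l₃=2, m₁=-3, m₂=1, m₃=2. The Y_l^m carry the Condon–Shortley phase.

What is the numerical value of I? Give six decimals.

-0.023961

Checks pass: Σm=0; 10 even; l₃=2∈[2,8].
(2·3+1)(2·5+1)(2·2+1) = 385
Δ: 6! 0! 4! / 11! → 1/2310
sum: t=3:−1/144 = -1/144
3j²(3 5 2; 0 0 0) = Δ·Π!·Σ² = 10/231  (sign -1)
sum: t=6:+1/17280 = 1/17280
3j²(3 5 2; -3 1 2) = Δ·Π!·Σ² = 1/2310  (sign +1)
combine: 4πI² = 385·10/231·1/2310 = 5/693
take √, sign -1: I = -0.02396147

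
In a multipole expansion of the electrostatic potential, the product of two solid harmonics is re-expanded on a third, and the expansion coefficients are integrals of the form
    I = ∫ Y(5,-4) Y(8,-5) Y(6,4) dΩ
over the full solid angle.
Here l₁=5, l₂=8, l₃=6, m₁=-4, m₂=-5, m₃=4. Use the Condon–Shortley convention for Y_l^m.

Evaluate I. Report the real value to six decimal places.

m-sum = -4 − 5 + 4 = -5 ≠ 0 ⇒ I = 0

0.000000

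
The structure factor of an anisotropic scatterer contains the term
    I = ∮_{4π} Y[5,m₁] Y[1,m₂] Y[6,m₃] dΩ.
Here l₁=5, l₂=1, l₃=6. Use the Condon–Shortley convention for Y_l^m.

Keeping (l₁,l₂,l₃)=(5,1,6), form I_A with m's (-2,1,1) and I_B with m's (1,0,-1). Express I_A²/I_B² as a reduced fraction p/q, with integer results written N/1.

2/7

l's match ⇒ only the (l;m) 3-j factors differ between A and B.
A: triangle coeff Δ(5,1,6) = 1/858; Σ_t [0,0]: t=0:+1/60480 = 1/60480; (3j)²=5/429 [(5 1 6; -2 1 1)], sign=-1
B: triangle coeff Δ(5,1,6) = 1/858; Σ_t [0,0]: t=0:+1/17280 = 1/17280; (3j)²=35/858 [(5 1 6; 1 0 -1)], sign=-1
I_A²/I_B² = (5/429)/(35/858) = 2/7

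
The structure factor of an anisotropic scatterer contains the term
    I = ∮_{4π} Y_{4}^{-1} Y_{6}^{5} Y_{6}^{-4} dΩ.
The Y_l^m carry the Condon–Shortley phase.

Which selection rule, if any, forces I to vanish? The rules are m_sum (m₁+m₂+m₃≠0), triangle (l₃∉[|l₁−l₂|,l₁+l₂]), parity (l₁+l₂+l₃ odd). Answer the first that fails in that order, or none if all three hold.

Σmᵢ = 0  ✓
l₃∈[|l₁−l₂|,l₁+l₂]=[2,10], have l₃=6  ✓
Σlᵢ = 16 ⇒ even  ✓

none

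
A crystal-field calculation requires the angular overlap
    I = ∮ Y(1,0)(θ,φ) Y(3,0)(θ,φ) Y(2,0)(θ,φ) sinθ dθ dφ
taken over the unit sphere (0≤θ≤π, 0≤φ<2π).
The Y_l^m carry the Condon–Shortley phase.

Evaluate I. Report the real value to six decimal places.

0.247767

Checks pass: Σm=0; 6 even; l₃=2∈[2,4].
(2·1+1)(2·3+1)(2·2+1) = 105
Δ: 2! 0! 4! / 7! → 1/105
sum: t=1:−1/4 = -1/4
3j²(1 3 2; 0 0 0) = Δ·Π!·Σ² = 3/35  (sign -1)
(m-triple is (0,0,0) — same symbol as above.)
combine: 4πI² = 105·3/35·3/35 = 27/35
take √, sign +1: I = 0.24776670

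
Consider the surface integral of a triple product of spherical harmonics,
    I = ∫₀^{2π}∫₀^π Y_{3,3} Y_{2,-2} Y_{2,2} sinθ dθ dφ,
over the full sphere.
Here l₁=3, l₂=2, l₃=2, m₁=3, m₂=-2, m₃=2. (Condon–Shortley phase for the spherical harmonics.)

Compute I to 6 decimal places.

0.000000

3 − 2 + 2 = 3 ≠ 0: azimuthal integral kills it; I = 0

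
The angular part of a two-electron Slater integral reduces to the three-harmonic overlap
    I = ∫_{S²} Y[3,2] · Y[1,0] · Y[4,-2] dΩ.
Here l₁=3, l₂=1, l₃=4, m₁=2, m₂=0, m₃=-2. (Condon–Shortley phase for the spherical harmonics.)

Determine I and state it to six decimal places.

Rules hold: Σm=0, L=8 even, 2≤4≤4.
N = 7·3·9 = 189
Δ = 0!·6!·2!/9! = 1/252
Racah Σ t=0..0: t=0:+1/36 = 1/36
⇒ 3j(3 1 4; 0 0 0)² = 4/63, sgn +1
Racah Σ t=0..0: t=0:+1/120 = 1/120
⇒ 3j(3 1 4; 2 0 -2)² = 1/21, sgn +1
4πI² = N·(3j₀)²·(3jₘ)² = 4/7
I = +1·√(0.571429/4π) = 0.21324362

0.213244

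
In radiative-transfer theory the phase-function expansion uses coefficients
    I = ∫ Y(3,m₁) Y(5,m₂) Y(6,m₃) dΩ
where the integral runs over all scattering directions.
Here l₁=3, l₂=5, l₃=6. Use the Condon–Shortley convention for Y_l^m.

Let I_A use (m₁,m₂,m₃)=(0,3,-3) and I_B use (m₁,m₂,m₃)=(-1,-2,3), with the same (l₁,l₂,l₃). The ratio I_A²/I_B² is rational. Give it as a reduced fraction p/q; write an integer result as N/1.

1/18

l's match ⇒ only the (l;m) 3-j factors differ between A and B.
A: triangle coeff Δ(3,5,6) = 1/675675; Σ_t [0,2]: t=0:+1/483840 t=1:−1/20160 t=2:+1/17280 = 1/96768; (3j)²=1/1001 [(3 5 6; 0 3 -3)], sign=-1
B: triangle coeff Δ(3,5,6) = 1/675675; Σ_t [0,2]: t=0:+1/34560 t=1:−1/8640 t=2:+1/40320 = -1/16128; (3j)²=18/1001 [(3 5 6; -1 -2 3)], sign=+1
I_A²/I_B² = (1/1001)/(18/1001) = 1/18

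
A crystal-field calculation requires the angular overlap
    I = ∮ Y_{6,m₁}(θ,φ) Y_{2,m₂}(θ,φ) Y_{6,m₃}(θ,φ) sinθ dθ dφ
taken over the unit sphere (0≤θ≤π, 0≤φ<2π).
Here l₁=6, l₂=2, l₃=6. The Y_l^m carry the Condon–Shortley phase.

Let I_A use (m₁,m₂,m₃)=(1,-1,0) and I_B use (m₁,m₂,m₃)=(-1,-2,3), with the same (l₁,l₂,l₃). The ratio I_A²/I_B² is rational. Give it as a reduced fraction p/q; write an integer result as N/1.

l's match ⇒ only the (l;m) 3-j factors differ between A and B.
A: triangle coeff Δ(6,2,6) = 1/90090; Σ_t [0,1]: t=0:+1/28800 t=1:−1/34560 = 1/172800; (3j)²=1/1430 [(6 2 6; 1 -1 0)], sign=+1
B: triangle coeff Δ(6,2,6) = 1/90090; Σ_t [0,0]: t=0:+1/120960 = 1/120960; (3j)²=24/1001 [(6 2 6; -1 -2 3)], sign=-1
I_A²/I_B² = (1/1430)/(24/1001) = 7/240

7/240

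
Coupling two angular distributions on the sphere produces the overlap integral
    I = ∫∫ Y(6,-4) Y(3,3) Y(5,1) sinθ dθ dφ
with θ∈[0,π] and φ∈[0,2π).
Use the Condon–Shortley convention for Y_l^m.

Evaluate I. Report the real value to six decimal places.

Rules hold: Σm=0, L=14 even, 3≤5≤9.
N = 13·7·11 = 1001
Δ = 4!·8!·2!/15! = 1/675675
Racah Σ t=1..3: t=1:−1/8640 t=2:+1/2304 t=3:−1/8640 = 7/34560
⇒ 3j(6 3 5; 0 0 0)² = 7/429, sgn -1
Racah Σ t=4..4: t=4:+1/69120 = 1/69120
⇒ 3j(6 3 5; -4 3 1)² = 4/143, sgn +1
4πI² = N·(3j₀)²·(3jₘ)² = 196/429
I = -1·√(0.456876/4π) = -0.19067531

-0.190675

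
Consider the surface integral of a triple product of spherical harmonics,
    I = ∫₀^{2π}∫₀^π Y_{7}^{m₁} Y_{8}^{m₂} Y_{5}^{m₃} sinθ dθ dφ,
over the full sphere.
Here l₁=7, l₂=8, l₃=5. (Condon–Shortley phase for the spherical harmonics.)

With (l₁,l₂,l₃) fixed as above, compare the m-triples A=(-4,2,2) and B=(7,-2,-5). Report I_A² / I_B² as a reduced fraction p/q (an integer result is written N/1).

l's match ⇒ only the (l;m) 3-j factors differ between A and B.
A: triangle coeff Δ(7,8,5) = 1/814773960; Σ_t [7,10]: t=7:−1/26127360 t=8:+1/23224320 t=9:−1/174182400 t=10:+1/15676416000 = -1/1119744000; (3j)²=7/377910 [(7 8 5; -4 2 2)], sign=+1
B: triangle coeff Δ(7,8,5) = 1/814773960; Σ_t [0,0]: t=0:+1/62705664000 = 1/62705664000; (3j)²=1/3876 [(7 8 5; 7 -2 -5)], sign=+1
I_A²/I_B² = (7/377910)/(1/3876) = 14/195

14/195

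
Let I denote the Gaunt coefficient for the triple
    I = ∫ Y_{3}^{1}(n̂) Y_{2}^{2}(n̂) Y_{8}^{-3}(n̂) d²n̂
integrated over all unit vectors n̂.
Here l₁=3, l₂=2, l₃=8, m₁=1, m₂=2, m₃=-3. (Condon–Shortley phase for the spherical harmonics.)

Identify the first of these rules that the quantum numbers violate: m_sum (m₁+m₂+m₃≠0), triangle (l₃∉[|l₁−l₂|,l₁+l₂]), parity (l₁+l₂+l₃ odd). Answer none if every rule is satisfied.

triangle

Σmᵢ = 0  ✓
l₃∈[|l₁−l₂|,l₁+l₂]=[1,5], have l₃=8  ✗
Σlᵢ = 13 ⇒ odd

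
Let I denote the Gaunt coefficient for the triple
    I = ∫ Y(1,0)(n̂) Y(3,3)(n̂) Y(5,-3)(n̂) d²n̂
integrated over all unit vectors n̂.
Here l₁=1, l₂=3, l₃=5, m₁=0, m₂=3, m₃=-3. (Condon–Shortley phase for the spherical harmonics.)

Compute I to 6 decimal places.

l₃=5 ∉ [2,4] — triangle fails ⇒ I = 0

0.000000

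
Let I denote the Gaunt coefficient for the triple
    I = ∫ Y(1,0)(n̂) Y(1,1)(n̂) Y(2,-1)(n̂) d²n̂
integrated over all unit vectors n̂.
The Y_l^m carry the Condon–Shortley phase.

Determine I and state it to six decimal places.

-0.218510

m-sum 0 ✓  L=4 even ✓  0≤2≤2 ✓
Π(2lᵢ+1) = 3×3×5 = 45
triangle coeff Δ(1,1,2) = 1/30
Σ_t [0,0]: t=0:+1/1 = 1/1
(3j)²=2/15 [(1 1 2; 0 0 0)], sign=+1
Σ_t [0,0]: t=0:+1/2 = 1/2
(3j)²=1/10 [(1 1 2; 0 1 -1)], sign=-1
⇒ 4πI² = 3/5
I = (-1)√(3/5/(4π)) = -0.21850969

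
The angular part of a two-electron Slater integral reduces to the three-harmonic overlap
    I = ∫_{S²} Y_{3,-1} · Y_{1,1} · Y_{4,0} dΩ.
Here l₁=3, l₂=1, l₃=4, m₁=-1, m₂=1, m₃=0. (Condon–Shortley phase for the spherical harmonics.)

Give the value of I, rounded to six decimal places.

Rules hold: Σm=0, L=8 even, 2≤4≤4.
N = 7·3·9 = 189
Δ = 0!·6!·2!/9! = 1/252
Racah Σ t=0..0: t=0:+1/36 = 1/36
⇒ 3j(3 1 4; 0 0 0)² = 4/63, sgn +1
Racah Σ t=0..0: t=0:+1/96 = 1/96
⇒ 3j(3 1 4; -1 1 0)² = 1/42, sgn +1
4πI² = N·(3j₀)²·(3jₘ)² = 2/7
I = +1·√(0.285714/4π) = 0.15078601

0.150786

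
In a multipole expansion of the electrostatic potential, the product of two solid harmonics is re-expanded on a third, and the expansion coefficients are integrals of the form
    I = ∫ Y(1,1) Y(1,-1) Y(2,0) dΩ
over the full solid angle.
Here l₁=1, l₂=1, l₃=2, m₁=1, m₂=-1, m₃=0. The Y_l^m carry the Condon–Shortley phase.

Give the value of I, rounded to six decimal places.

Rules hold: Σm=0, L=4 even, 0≤2≤2.
N = 3·3·5 = 45
Δ = 0!·2!·2!/5! = 1/30
Racah Σ t=0..0: t=0:+1/1 = 1/1
⇒ 3j(1 1 2; 0 0 0)² = 2/15, sgn +1
Racah Σ t=0..0: t=0:+1/4 = 1/4
⇒ 3j(1 1 2; 1 -1 0)² = 1/30, sgn +1
4πI² = N·(3j₀)²·(3jₘ)² = 1/5
I = +1·√(0.2/4π) = 0.12615663

0.126157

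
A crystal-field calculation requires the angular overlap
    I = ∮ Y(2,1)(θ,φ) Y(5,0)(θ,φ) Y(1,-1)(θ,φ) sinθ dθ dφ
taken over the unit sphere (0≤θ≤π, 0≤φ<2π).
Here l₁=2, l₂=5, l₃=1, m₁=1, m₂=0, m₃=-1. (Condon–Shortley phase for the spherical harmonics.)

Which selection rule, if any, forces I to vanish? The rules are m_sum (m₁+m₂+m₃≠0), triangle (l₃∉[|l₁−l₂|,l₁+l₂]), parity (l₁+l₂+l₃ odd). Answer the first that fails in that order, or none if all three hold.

triangle

m₁+m₂+m₃ = 1 + 0 − 1 = 0  ✓
triangle: |2−5|=3 ≤ l₃=1 ≤ 2+5=7  ✗
parity: l₁+l₂+l₃ = 8 is even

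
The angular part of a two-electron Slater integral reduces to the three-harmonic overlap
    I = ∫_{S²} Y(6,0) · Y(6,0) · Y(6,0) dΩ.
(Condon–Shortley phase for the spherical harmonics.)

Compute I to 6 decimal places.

0.114507

Rules hold: Σm=0, L=18 even, 0≤6≤12.
N = 13·13·13 = 2197
Δ = 6!·6!·6!/19! = 1/325909584
Racah Σ t=0..6: t=0:+1/373248000 t=1:−1/1728000 t=2:+1/110592 t=3:−1/46656 t=4:+1/110592 t=5:−1/1728000 t=6:+1/373248000 = -7/1555200
⇒ 3j(6 6 6; 0 0 0)² = 400/46189, sgn -1
(m-triple is (0,0,0) — same symbol as above.)
4πI² = N·(3j₀)²·(3jₘ)² = 2080000/12623809
I = +1·√(0.164768/4π) = 0.11450687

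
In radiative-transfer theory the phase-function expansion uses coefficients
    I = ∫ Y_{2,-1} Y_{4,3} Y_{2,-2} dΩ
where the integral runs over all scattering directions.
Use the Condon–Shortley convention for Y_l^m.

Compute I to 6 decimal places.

-0.238414

Rules hold: Σm=0, L=8 even, 2≤2≤6.
N = 5·9·5 = 225
Δ = 4!·0!·4!/9! = 1/630
Racah Σ t=2..2: t=2:+1/16 = 1/16
⇒ 3j(2 4 2; 0 0 0)² = 2/35, sgn +1
Racah Σ t=3..3: t=3:−1/144 = -1/144
⇒ 3j(2 4 2; -1 3 -2)² = 1/18, sgn -1
4πI² = N·(3j₀)²·(3jₘ)² = 5/7
I = -1·√(0.714286/4π) = -0.23841361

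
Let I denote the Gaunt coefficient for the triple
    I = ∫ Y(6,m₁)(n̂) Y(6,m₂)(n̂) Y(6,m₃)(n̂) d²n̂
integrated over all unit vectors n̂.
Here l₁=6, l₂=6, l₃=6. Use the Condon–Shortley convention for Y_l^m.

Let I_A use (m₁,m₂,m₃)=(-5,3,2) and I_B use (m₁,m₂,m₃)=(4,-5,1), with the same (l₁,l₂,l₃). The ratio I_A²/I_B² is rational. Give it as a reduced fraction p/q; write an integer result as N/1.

Shared (l₁,l₂,l₃)=(6,6,6): N and (l;000)² cancel in I_A²/I_B².
A: Δ = 6!·6!·6!/19! = 1/325909584; Racah Σ t=5..6: t=5:−1/4147200 t=6:+1/3110400 = 1/12441600; ⇒ 3j(6 6 6; -5 3 2)² = 7/4199, sgn +1
B: Δ = 6!·6!·6!/19! = 1/325909584; Racah Σ t=0..1: t=0:+1/4147200 t=1:−1/10368000 = 1/6912000; ⇒ 3j(6 6 6; 4 -5 1)² = 189/16796, sgn -1
I_A²/I_B² = (7/4199)/(189/16796) = 4/27

4/27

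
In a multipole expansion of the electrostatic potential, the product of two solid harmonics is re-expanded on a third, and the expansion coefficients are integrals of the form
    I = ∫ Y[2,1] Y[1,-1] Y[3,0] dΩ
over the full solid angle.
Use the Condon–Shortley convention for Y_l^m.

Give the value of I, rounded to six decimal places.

Checks pass: Σm=0; 6 even; l₃=3∈[1,3].
(2·2+1)(2·1+1)(2·3+1) = 105
Δ: 0! 4! 2! / 7! → 1/105
sum: t=0:+1/4 = 1/4
3j²(2 1 3; 0 0 0) = Δ·Π!·Σ² = 3/35  (sign -1)
sum: t=0:+1/12 = 1/12
3j²(2 1 3; 1 -1 0) = Δ·Π!·Σ² = 1/35  (sign -1)
combine: 4πI² = 105·3/35·1/35 = 9/35
take √, sign +1: I = 0.14304817

0.143048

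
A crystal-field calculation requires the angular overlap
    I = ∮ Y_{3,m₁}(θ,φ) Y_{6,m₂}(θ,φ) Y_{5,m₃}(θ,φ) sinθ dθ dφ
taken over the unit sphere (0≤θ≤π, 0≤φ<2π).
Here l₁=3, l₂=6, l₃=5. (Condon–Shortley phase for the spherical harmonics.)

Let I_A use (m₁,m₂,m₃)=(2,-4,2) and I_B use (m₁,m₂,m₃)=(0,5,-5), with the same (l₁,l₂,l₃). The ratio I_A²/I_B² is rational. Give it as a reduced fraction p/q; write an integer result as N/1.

2/11

l's match ⇒ only the (l;m) 3-j factors differ between A and B.
A: triangle coeff Δ(3,6,5) = 1/675675; Σ_t [0,1]: t=0:+1/34560 t=1:−1/60480 = 1/80640; (3j)²=6/1001 [(3 6 5; 2 -4 2)], sign=-1
B: triangle coeff Δ(3,6,5) = 1/675675; Σ_t [3,3]: t=3:−1/483840 = -1/483840; (3j)²=3/91 [(3 6 5; 0 5 -5)], sign=-1
I_A²/I_B² = (6/1001)/(3/91) = 2/11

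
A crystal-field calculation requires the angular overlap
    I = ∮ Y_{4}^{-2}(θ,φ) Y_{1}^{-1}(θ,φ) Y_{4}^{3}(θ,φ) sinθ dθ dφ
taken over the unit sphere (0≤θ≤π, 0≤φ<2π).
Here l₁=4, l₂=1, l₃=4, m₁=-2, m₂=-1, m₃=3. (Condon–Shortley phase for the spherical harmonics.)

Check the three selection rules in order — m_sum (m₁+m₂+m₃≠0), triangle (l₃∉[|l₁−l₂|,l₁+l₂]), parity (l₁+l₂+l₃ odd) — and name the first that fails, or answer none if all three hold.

parity

m₁+m₂+m₃ = -2 − 1 + 3 = 0  ✓
triangle: |4−1|=3 ≤ l₃=4 ≤ 4+1=5  ✓
parity: l₁+l₂+l₃ = 9 is odd  ✗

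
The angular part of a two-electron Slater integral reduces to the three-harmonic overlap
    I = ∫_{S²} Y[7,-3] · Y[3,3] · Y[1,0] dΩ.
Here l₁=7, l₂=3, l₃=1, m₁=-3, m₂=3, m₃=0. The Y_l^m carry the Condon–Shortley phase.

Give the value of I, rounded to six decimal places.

0.000000

|7−3|≤1≤7+3 violated ⇒ I = 0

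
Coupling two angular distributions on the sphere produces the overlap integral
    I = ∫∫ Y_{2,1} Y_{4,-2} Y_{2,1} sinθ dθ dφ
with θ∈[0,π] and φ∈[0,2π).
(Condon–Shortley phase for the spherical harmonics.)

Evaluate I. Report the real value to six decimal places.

0.254875

Checks pass: Σm=0; 8 even; l₃=2∈[2,6].
(2·2+1)(2·4+1)(2·2+1) = 225
Δ: 4! 0! 4! / 9! → 1/630
sum: t=2:+1/16 = 1/16
3j²(2 4 2; 0 0 0) = Δ·Π!·Σ² = 2/35  (sign +1)
sum: t=1:−1/36 = -1/36
3j²(2 4 2; 1 -2 1) = Δ·Π!·Σ² = 4/63  (sign +1)
combine: 4πI² = 225·2/35·4/63 = 40/49
take √, sign +1: I = 0.25487487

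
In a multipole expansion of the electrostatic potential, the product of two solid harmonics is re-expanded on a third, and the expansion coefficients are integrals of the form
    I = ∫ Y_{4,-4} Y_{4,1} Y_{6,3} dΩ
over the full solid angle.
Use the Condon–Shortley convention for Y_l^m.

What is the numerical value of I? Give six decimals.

0.155830

Rules hold: Σm=0, L=14 even, 0≤6≤8.
N = 9·9·13 = 1053
Δ = 2!·6!·6!/15! = 1/1261260
Racah Σ t=0..2: t=0:+1/4608 t=1:−1/1296 t=2:+1/4608 = -7/20736
⇒ 3j(4 4 6; 0 0 0)² = 20/1287, sgn -1
Racah Σ t=2..2: t=2:+1/51840 = 1/51840
⇒ 3j(4 4 6; -4 1 3)² = 8/429, sgn -1
4πI² = N·(3j₀)²·(3jₘ)² = 480/1573
I = +1·√(0.305149/4π) = 0.15583009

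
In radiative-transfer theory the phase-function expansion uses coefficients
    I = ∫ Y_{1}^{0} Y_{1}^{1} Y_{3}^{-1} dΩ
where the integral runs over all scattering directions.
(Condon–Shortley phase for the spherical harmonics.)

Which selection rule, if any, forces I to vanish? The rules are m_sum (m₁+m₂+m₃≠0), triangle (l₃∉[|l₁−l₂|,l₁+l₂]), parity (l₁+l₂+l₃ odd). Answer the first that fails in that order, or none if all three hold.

azimuthal sum: 0 + 1 − 1 = 0  ✓
0 ≤ 3 ≤ 2 (triangle on l)  ✗
L = 1 + 1 + 3 = 5 (odd)

triangle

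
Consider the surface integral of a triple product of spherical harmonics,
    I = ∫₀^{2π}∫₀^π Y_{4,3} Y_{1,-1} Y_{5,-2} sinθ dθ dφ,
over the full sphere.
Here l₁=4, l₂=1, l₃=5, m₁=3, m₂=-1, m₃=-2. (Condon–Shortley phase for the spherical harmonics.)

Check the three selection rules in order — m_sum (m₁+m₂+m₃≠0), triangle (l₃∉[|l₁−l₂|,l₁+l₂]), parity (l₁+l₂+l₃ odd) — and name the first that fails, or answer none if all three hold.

none

Σmᵢ = 0  ✓
l₃∈[|l₁−l₂|,l₁+l₂]=[3,5], have l₃=5  ✓
Σlᵢ = 10 ⇒ even  ✓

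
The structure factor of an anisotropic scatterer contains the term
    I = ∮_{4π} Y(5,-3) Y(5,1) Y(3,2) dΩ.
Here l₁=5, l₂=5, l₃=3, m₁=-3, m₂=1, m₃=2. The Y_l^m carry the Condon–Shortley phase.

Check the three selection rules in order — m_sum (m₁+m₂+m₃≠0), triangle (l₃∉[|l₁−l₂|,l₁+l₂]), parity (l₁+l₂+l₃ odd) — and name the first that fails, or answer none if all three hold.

m₁+m₂+m₃ = -3 + 1 + 2 = 0  ✓
triangle: |5−5|=0 ≤ l₃=3 ≤ 5+5=10  ✓
parity: l₁+l₂+l₃ = 13 is odd  ✗

parity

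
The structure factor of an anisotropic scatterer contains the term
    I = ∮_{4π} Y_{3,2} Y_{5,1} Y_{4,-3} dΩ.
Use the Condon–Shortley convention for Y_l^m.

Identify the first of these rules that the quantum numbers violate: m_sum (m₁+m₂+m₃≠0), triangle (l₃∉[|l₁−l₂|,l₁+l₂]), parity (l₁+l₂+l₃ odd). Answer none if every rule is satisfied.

Σmᵢ = 0  ✓
l₃∈[|l₁−l₂|,l₁+l₂]=[2,8], have l₃=4  ✓
Σlᵢ = 12 ⇒ even  ✓

none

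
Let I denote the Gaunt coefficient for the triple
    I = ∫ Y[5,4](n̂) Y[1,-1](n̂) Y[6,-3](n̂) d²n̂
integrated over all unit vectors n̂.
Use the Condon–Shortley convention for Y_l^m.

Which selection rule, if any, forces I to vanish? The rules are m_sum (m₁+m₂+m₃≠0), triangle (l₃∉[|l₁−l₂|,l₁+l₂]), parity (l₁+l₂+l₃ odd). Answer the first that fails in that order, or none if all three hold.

Σmᵢ = 0  ✓
l₃∈[|l₁−l₂|,l₁+l₂]=[4,6], have l₃=6  ✓
Σlᵢ = 12 ⇒ even  ✓

none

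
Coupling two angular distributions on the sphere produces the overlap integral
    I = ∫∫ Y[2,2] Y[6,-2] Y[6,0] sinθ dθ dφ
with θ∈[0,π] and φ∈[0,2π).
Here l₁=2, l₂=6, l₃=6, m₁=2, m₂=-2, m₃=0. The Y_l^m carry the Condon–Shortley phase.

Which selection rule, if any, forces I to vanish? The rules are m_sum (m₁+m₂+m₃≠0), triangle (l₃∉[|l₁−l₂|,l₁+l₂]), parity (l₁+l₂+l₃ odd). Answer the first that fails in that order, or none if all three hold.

azimuthal sum: 2 − 2 + 0 = 0  ✓
4 ≤ 6 ≤ 8 (triangle on l)  ✓
L = 2 + 6 + 6 = 14 (even)  ✓

none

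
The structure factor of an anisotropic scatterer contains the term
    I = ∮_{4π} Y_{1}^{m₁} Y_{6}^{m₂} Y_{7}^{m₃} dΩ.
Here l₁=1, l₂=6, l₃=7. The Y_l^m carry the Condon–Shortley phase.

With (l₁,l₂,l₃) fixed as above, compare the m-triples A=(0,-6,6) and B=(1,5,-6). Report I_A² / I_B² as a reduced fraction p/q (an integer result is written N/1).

1/6

l's match ⇒ only the (l;m) 3-j factors differ between A and B.
A: triangle coeff Δ(1,6,7) = 1/1365; Σ_t [0,0]: t=0:+1/479001600 = 1/479001600; (3j)²=1/105 [(1 6 7; 0 -6 6)], sign=-1
B: triangle coeff Δ(1,6,7) = 1/1365; Σ_t [0,0]: t=0:+1/79833600 = 1/79833600; (3j)²=2/35 [(1 6 7; 1 5 -6)], sign=-1
I_A²/I_B² = (1/105)/(2/35) = 1/6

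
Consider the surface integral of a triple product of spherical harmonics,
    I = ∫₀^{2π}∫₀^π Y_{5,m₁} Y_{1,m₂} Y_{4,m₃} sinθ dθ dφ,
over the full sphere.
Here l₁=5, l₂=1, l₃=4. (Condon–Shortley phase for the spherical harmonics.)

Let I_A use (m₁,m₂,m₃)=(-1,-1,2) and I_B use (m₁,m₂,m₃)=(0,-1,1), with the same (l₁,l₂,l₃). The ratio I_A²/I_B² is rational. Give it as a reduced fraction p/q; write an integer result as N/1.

l's match ⇒ only the (l;m) 3-j factors differ between A and B.
A: triangle coeff Δ(5,1,4) = 1/495; Σ_t [0,0]: t=0:+1/2880 = 1/2880; (3j)²=2/165 [(5 1 4; -1 -1 2)], sign=+1
B: triangle coeff Δ(5,1,4) = 1/495; Σ_t [0,0]: t=0:+1/1440 = 1/1440; (3j)²=2/99 [(5 1 4; 0 -1 1)], sign=-1
I_A²/I_B² = (2/165)/(2/99) = 3/5

3/5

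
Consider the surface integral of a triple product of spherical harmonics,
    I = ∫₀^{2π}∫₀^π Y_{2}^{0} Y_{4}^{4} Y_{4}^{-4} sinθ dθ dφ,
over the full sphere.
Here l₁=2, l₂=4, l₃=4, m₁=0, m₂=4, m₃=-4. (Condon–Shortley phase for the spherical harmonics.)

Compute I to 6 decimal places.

-0.229376

Rules hold: Σm=0, L=10 even, 2≤4≤6.
N = 5·9·9 = 405
Δ = 2!·2!·6!/11! = 1/13860
Racah Σ t=0..2: t=0:+1/192 t=1:−1/36 t=2:+1/192 = -5/288
⇒ 3j(2 4 4; 0 0 0)² = 20/693, sgn -1
Racah Σ t=2..2: t=2:+1/2880 = 1/2880
⇒ 3j(2 4 4; 0 4 -4)² = 28/495, sgn +1
4πI² = N·(3j₀)²·(3jₘ)² = 80/121
I = -1·√(0.661157/4π) = -0.22937568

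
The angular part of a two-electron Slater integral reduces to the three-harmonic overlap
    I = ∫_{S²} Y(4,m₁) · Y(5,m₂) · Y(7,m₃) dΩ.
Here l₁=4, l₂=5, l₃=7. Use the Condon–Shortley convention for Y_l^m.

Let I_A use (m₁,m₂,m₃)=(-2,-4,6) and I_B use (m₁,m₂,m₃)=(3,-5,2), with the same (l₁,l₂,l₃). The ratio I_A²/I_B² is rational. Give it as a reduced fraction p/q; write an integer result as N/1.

572/315

l's match ⇒ only the (l;m) 3-j factors differ between A and B.
A: triangle coeff Δ(4,5,7) = 1/6126120; Σ_t [0,1]: t=0:+1/7257600 t=1:−1/4838400 = -1/14515200; (3j)²=3/1190 [(4 5 7; -2 -4 6)], sign=+1
B: triangle coeff Δ(4,5,7) = 1/6126120; Σ_t [0,0]: t=0:+1/9676800 = 1/9676800; (3j)²=27/19448 [(4 5 7; 3 -5 2)], sign=-1
I_A²/I_B² = (3/1190)/(27/19448) = 572/315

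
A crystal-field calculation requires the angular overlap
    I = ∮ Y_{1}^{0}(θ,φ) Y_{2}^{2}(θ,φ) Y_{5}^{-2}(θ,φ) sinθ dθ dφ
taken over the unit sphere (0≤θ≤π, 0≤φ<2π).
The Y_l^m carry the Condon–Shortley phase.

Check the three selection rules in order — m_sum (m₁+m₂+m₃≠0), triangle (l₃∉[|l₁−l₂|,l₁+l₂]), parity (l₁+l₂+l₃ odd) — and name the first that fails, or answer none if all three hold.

triangle

azimuthal sum: 0 + 2 − 2 = 0  ✓
1 ≤ 5 ≤ 3 (triangle on l)  ✗
L = 1 + 2 + 5 = 8 (even)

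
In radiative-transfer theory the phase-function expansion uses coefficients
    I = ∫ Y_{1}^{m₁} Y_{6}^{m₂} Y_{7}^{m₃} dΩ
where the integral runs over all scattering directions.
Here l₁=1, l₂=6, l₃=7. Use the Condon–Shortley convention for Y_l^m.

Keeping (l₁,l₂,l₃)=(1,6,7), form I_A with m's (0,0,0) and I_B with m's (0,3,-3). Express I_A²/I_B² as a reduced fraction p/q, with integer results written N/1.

49/40

l's match ⇒ only the (l;m) 3-j factors differ between A and B.
A: triangle coeff Δ(1,6,7) = 1/1365; Σ_t [0,0]: t=0:+1/518400 = 1/518400; (3j)²=7/195 [(1 6 7; 0 0 0)], sign=-1
B: triangle coeff Δ(1,6,7) = 1/1365; Σ_t [0,0]: t=0:+1/2177280 = 1/2177280; (3j)²=8/273 [(1 6 7; 0 3 -3)], sign=+1
I_A²/I_B² = (7/195)/(8/273) = 49/40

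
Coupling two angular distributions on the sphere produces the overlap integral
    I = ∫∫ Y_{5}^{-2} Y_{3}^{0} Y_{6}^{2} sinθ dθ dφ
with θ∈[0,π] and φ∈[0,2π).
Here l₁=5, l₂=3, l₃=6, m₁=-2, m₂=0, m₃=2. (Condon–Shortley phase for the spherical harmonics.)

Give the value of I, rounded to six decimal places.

0.058844

Checks pass: Σm=0; 14 even; l₃=6∈[2,8].
(2·5+1)(2·3+1)(2·6+1) = 1001
Δ: 2! 8! 4! / 15! → 1/675675
sum: t=0:+1/8640 t=1:−1/2304 t=2:+1/8640 = -7/34560
3j²(5 3 6; 0 0 0) = Δ·Π!·Σ² = 7/429  (sign -1)
sum: t=0:+1/60480 t=1:−1/5760 t=2:+1/8640 = -1/24192
3j²(5 3 6; -2 0 2) = Δ·Π!·Σ² = 8/3003  (sign -1)
combine: 4πI² = 1001·7/429·8/3003 = 56/1287
take √, sign +1: I = 0.05884368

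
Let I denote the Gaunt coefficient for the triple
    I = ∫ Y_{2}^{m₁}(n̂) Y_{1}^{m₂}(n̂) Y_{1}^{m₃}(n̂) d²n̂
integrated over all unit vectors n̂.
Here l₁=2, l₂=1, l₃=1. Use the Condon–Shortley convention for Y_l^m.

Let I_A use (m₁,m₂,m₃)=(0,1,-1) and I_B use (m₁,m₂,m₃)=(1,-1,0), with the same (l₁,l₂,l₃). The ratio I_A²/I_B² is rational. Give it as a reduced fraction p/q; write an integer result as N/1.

Shared (l₁,l₂,l₃)=(2,1,1): N and (l;000)² cancel in I_A²/I_B².
A: Δ = 2!·2!·0!/5! = 1/30; Racah Σ t=2..2: t=2:+1/4 = 1/4; ⇒ 3j(2 1 1; 0 1 -1)² = 1/30, sgn +1
B: Δ = 2!·2!·0!/5! = 1/30; Racah Σ t=0..0: t=0:+1/2 = 1/2; ⇒ 3j(2 1 1; 1 -1 0)² = 1/10, sgn -1
I_A²/I_B² = (1/30)/(1/10) = 1/3

1/3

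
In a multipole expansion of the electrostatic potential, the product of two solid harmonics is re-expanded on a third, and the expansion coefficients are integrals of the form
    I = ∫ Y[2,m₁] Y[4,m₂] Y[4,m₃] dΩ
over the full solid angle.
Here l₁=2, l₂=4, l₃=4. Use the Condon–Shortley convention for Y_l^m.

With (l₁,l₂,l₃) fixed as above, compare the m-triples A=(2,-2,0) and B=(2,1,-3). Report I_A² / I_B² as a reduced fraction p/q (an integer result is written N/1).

Same 2,4,4: normalisation and zero-m 3j drop out of the ratio.
A: Δ: 2! 2! 6! / 11! → 1/13860; sum: t=0:+1/192 = 1/192; 3j²(2 4 4; 2 -2 0) = Δ·Π!·Σ² = 3/77  (sign +1)
B: Δ: 2! 2! 6! / 11! → 1/13860; sum: t=0:+1/480 = 1/480; 3j²(2 4 4; 2 1 -3) = Δ·Π!·Σ² = 3/110  (sign -1)
I_A²/I_B² = (3/77)/(3/110) = 10/7

10/7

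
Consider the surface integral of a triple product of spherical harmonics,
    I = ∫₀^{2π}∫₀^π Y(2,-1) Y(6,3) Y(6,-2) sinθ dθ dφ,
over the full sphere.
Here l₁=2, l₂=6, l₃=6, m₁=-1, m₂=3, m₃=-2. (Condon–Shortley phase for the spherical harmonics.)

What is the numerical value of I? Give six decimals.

-0.140463

m-sum 0 ✓  L=14 even ✓  4≤6≤8 ✓
Π(2lᵢ+1) = 5×13×13 = 845
triangle coeff Δ(2,6,6) = 1/90090
Σ_t [0,2]: t=0:+1/69120 t=1:−1/14400 t=2:+1/69120 = -7/172800
(3j)²=14/715 [(2 6 6; 0 0 0)], sign=-1
Σ_t [1,2]: t=1:−1/161280 t=2:+1/60480 = 1/96768
(3j)²=15/1001 [(2 6 6; -1 3 -2)], sign=+1
⇒ 4πI² = 30/121
I = (-1)√(30/121/(4π)) = -0.14046335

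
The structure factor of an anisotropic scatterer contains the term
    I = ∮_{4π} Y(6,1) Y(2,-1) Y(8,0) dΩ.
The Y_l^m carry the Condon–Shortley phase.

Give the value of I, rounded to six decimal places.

0.179619

Checks pass: Σm=0; 16 even; l₃=8∈[4,8].
(2·6+1)(2·2+1)(2·8+1) = 1105
Δ: 0! 12! 4! / 17! → 1/30940
sum: t=0:+1/2073600 = 1/2073600
3j²(6 2 8; 0 0 0) = Δ·Π!·Σ² = 28/1105  (sign +1)
sum: t=0:+1/3628800 = 1/3628800
3j²(6 2 8; 1 -1 0) = Δ·Π!·Σ² = 16/1105  (sign +1)
combine: 4πI² = 1105·28/1105·16/1105 = 448/1105
take √, sign +1: I = 0.17961927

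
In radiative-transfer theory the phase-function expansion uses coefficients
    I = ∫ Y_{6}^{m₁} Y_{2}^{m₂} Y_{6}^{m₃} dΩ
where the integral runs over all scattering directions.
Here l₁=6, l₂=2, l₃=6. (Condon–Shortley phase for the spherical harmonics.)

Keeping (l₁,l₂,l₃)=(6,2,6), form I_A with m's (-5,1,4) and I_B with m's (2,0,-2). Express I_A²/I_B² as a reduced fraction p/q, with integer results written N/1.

l's match ⇒ only the (l;m) 3-j factors differ between A and B.
A: triangle coeff Δ(6,2,6) = 1/90090; Σ_t [1,2]: t=1:−1/7257600 t=2:+1/725760 = 1/806400; (3j)²=27/910 [(6 2 6; -5 1 4)], sign=+1
B: triangle coeff Δ(6,2,6) = 1/90090; Σ_t [0,2]: t=0:+1/69120 t=1:−1/30240 t=2:+1/322560 = -1/64512; (3j)²=10/1001 [(6 2 6; 2 0 -2)], sign=-1
I_A²/I_B² = (27/910)/(10/1001) = 297/100

297/100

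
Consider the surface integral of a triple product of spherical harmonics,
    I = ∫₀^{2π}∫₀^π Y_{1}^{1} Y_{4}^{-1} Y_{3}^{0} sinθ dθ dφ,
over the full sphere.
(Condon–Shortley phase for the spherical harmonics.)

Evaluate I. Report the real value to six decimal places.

m-sum 0 ✓  L=8 even ✓  3≤3≤5 ✓
Π(2lᵢ+1) = 3×9×7 = 189
triangle coeff Δ(1,4,3) = 1/252
Σ_t [1,1]: t=1:−1/36 = -1/36
(3j)²=4/63 [(1 4 3; 0 0 0)], sign=+1
Σ_t [0,0]: t=0:+1/72 = 1/72
(3j)²=5/126 [(1 4 3; 1 -1 0)], sign=-1
⇒ 4πI² = 10/21
I = (-1)√(10/21/(4π)) = -0.19466390

-0.194664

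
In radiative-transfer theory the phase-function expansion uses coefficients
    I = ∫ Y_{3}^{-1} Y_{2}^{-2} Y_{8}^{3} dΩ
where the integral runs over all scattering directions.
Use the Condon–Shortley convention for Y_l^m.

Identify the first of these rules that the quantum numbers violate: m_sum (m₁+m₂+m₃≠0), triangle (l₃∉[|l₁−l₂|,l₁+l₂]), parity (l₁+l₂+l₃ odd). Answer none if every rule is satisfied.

azimuthal sum: -1 − 2 + 3 = 0  ✓
1 ≤ 8 ≤ 5 (triangle on l)  ✗
L = 3 + 2 + 8 = 13 (odd)

triangle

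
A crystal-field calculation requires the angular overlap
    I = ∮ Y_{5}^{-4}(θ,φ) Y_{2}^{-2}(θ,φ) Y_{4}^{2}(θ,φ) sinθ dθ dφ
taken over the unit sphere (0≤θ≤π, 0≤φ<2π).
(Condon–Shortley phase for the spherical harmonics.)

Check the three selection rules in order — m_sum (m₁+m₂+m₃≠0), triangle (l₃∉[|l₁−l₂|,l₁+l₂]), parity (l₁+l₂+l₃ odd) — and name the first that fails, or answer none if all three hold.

azimuthal sum: -4 − 2 + 2 = -4  ✗
3 ≤ 4 ≤ 7 (triangle on l)
L = 5 + 2 + 4 = 11 (odd)

m_sum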